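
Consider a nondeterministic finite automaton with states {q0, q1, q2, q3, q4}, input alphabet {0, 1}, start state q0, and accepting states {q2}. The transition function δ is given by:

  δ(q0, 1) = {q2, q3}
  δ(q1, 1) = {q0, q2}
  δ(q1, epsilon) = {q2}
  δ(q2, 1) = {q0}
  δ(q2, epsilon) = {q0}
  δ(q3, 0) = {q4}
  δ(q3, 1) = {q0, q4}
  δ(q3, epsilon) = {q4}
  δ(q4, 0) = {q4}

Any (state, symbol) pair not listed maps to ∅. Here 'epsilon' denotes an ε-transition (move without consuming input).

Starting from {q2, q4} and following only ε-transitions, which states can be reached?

{q0, q2, q4}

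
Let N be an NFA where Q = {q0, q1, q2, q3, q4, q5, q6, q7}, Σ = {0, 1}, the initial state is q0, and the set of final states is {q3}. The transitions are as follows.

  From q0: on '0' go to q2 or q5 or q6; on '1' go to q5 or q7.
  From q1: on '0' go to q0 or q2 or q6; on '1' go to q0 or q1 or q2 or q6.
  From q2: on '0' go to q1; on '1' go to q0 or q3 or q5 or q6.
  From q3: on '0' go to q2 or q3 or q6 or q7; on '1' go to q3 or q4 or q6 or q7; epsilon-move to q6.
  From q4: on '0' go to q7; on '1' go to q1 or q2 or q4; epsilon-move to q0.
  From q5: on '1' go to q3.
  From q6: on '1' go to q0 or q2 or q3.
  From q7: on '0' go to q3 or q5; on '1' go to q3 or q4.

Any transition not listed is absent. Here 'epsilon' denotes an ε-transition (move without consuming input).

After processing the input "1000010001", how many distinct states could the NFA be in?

Start in {q0}.
Read '1': q0→{q5, q7}; now {q5, q7}.
Read '0': q5→∅, q7→{q3, q5}; union {q3, q5}; ε-closure = {q3, q5, q6}.
Read '0': q3→{q2, q3, q6, q7}, q5→∅, q6→∅; now {q2, q3, q6, q7}.
Read '0': q2→{q1}, q3→{q2, q3, q6, q7}, q6→∅, q7→{q3, q5}; now {q1, q2, q3, q5, q6, q7}.
Read '0': q1→{q0, q2, q6}, q2→{q1}, q3→{q2, q3, q6, q7}, q5→∅, q6→∅, q7→{q3, q5}; now {q0, q1, q2, q3, q5, q6, q7}.
Read '1': q0→{q5, q7}, q1→{q0, q1, q2, q6}, q2→{q0, q3, q5, q6}, q3→{q3, q4, q6, q7}, q5→{q3}, q6→{q0, q2, q3}, q7→{q3, q4}; now {q0, q1, q2, q3, q4, q5, q6, q7}.
Read '0': q0→{q2, q5, q6}, q1→{q0, q2, q6}, q2→{q1}, q3→{q2, q3, q6, q7}, q4→{q7}, q5→∅, q6→∅, q7→{q3, q5}; now {q0, q1, q2, q3, q5, q6, q7}.
Read '0': q0→{q2, q5, q6}, q1→{q0, q2, q6}, q2→{q1}, q3→{q2, q3, q6, q7}, q5→∅, q6→∅, q7→{q3, q5}; now {q0, q1, q2, q3, q5, q6, q7}.
Read '0': q0→{q2, q5, q6}, q1→{q0, q2, q6}, q2→{q1}, q3→{q2, q3, q6, q7}, q5→∅, q6→∅, q7→{q3, q5}; now {q0, q1, q2, q3, q5, q6, q7}.
Read '1': q0→{q5, q7}, q1→{q0, q1, q2, q6}, q2→{q0, q3, q5, q6}, q3→{q3, q4, q6, q7}, q5→{q3}, q6→{q0, q2, q3}, q7→{q3, q4}; now {q0, q1, q2, q3, q4, q5, q6, q7}.
That set has 8 states.

8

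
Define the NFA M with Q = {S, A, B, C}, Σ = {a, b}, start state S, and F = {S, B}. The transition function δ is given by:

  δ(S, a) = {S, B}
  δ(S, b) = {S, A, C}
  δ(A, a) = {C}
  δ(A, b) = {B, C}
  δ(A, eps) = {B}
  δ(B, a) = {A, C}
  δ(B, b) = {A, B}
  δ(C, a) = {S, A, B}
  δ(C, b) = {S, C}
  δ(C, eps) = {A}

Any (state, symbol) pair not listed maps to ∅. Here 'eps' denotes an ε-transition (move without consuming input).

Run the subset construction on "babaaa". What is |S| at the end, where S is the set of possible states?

4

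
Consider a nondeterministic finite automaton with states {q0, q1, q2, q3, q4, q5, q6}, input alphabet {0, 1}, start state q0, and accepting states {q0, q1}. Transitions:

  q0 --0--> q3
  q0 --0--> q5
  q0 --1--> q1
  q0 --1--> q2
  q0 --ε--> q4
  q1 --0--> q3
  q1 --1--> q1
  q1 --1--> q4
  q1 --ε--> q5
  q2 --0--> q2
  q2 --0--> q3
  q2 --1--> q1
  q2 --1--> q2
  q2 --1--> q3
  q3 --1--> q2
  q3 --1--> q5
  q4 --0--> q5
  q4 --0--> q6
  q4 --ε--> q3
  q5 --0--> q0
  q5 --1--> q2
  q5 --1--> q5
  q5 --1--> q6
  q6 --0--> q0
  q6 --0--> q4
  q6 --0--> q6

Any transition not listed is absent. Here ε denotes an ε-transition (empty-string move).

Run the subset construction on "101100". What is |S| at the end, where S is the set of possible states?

Start: ε-closure({q0}) = {q0, q3, q4}.
Read '1': {q0, q3, q4} → {q1, q2, q5}.
Read '0': {q1, q2, q5} → {q0, q2, q3, q4}.
Read '1': {q0, q2, q3, q4} → {q1, q2, q3, q5}.
Read '1': {q1, q2, q3, q5} → {q1, q2, q3, q4, q5, q6}.
Read '0': {q1, q2, q3, q4, q5, q6} → {q0, q2, q3, q4, q5, q6}.
Read '0': {q0, q2, q3, q4, q5, q6} → {q0, q2, q3, q4, q5, q6}.
That set has 6 states.

6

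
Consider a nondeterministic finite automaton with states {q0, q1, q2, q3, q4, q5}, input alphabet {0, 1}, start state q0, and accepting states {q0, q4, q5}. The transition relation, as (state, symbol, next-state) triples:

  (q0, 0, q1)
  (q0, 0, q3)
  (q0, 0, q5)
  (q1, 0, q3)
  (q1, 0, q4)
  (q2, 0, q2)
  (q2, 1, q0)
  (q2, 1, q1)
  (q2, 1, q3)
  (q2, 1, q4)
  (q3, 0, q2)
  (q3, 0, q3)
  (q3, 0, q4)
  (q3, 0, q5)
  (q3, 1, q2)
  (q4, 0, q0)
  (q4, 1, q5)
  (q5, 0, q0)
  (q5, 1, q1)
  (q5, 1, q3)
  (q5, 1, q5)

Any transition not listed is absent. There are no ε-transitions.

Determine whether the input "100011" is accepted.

Start in {q0}.
Read '1': {q0} → ∅.
The set is empty and remains empty for the remaining 5 symbols.
The final set ∅ contains no accepting state.

No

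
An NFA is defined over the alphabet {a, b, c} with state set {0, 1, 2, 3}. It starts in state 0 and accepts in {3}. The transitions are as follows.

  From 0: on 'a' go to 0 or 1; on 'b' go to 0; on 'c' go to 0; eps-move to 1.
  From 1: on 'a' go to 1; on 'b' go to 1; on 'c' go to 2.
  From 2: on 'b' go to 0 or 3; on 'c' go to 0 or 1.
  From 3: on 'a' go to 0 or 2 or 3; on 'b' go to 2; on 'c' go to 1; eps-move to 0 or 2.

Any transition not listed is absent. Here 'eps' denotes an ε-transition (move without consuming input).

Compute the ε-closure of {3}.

{0, 1, 2, 3}

Begin with {3}.
ε-move 3 → 0; add 0.
ε-move 3 → 2; add 2.
ε-move 0 → 1; add 1.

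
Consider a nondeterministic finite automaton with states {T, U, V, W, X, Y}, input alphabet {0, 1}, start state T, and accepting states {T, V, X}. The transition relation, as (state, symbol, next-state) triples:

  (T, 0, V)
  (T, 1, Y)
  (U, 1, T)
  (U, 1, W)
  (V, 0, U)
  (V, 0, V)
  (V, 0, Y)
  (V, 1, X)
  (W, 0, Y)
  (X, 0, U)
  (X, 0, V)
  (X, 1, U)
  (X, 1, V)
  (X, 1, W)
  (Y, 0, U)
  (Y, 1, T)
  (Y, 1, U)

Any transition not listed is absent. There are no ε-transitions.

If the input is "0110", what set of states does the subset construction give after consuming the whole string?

{U, V, Y}

Start in {T}.
Read '0': T→{V}; now {V}.
Read '1': V→{X}; now {X}.
Read '1': X→{U, V, W}; now {U, V, W}.
Read '0': U→∅, V→{U, V, Y}, W→{Y}; now {U, V, Y}.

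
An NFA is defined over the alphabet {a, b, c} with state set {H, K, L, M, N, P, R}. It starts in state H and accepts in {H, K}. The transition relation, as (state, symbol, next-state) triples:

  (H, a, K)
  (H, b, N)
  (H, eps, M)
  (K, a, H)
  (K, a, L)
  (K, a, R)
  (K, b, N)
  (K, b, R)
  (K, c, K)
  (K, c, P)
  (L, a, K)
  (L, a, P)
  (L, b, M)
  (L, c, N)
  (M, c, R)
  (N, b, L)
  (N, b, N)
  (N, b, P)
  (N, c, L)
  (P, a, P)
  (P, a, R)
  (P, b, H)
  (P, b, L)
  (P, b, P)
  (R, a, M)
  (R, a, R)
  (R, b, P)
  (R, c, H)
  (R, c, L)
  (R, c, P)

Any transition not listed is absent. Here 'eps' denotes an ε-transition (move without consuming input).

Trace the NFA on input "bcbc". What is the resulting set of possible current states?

{R}

Start: ε-closure({H}) = {H, M}.
Read 'b': {H, M} → {N}.
Read 'c': {N} → {L}.
Read 'b': {L} → {M}.
Read 'c': {M} → {R}.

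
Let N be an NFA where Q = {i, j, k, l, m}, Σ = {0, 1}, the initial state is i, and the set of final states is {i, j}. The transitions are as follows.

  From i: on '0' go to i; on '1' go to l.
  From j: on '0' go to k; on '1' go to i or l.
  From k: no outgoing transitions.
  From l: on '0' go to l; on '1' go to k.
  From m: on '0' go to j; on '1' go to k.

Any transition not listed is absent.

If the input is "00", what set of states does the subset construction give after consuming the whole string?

Start in {i}.
Read '0': i→{i}; now {i}.
Read '0': i→{i}; now {i}.

{i}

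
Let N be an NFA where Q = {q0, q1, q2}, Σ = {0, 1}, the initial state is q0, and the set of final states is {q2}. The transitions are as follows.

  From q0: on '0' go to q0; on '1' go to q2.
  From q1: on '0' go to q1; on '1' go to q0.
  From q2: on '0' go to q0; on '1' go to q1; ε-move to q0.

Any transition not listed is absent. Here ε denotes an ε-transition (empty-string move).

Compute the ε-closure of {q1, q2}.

Begin with {q1, q2}.
ε-move q2 → q0; add q0.

{q0, q1, q2}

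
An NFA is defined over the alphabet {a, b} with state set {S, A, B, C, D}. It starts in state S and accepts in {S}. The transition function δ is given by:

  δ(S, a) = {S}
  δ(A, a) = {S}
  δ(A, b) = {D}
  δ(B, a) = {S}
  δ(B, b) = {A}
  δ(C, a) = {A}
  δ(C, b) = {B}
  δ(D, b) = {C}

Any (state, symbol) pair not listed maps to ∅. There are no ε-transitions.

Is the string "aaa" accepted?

Start in {S}.
Read 'a': S→{S}; now {S}.
Read 'a': S→{S}; now {S}.
Read 'a': S→{S}; now {S}.
The final set {S} contains the accepting state S.

Yes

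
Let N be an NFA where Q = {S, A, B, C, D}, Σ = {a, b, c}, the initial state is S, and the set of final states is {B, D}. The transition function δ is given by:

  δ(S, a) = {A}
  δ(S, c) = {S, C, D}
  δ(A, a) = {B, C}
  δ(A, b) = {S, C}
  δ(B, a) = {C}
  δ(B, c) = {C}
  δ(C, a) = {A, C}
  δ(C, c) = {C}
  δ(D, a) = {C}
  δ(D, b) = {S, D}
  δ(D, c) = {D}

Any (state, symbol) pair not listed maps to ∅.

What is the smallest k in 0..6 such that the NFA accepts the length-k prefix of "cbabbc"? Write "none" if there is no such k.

Start in {S}.
Read 'c': S→{S, C, D}; now {S, C, D}.
None of the earlier sets intersect F, but {S, C, D} does.

1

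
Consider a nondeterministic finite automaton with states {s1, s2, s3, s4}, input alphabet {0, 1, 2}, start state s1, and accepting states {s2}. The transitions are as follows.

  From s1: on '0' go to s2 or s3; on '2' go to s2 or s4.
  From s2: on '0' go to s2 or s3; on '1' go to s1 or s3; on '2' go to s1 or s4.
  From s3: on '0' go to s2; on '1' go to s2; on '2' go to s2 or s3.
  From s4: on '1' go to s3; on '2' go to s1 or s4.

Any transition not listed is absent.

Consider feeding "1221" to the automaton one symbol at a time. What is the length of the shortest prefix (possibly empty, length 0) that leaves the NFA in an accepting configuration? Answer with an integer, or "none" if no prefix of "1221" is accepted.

none

Start in {s1}.
Read '1': s1→∅; now ∅.
The set is empty and remains empty for the remaining 3 symbols.
No reachable set along the way intersects F.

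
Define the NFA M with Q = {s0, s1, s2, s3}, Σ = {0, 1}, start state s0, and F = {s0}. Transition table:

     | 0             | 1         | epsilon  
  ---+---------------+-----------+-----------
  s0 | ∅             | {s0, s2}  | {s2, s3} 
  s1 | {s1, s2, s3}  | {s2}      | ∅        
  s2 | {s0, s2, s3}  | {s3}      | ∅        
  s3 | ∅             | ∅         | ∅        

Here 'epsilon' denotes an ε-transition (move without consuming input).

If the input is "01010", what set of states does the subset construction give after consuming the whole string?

Start: ε-closure({s0}) = {s0, s2, s3}.
Read '0': s0→∅, s2→{s0, s2, s3}, s3→∅; now {s0, s2, s3}.
Read '1': s0→{s0, s2}, s2→{s3}, s3→∅; now {s0, s2, s3}.
Read '0': s0→∅, s2→{s0, s2, s3}, s3→∅; now {s0, s2, s3}.
Read '1': s0→{s0, s2}, s2→{s3}, s3→∅; now {s0, s2, s3}.
Read '0': s0→∅, s2→{s0, s2, s3}, s3→∅; now {s0, s2, s3}.

{s0, s2, s3}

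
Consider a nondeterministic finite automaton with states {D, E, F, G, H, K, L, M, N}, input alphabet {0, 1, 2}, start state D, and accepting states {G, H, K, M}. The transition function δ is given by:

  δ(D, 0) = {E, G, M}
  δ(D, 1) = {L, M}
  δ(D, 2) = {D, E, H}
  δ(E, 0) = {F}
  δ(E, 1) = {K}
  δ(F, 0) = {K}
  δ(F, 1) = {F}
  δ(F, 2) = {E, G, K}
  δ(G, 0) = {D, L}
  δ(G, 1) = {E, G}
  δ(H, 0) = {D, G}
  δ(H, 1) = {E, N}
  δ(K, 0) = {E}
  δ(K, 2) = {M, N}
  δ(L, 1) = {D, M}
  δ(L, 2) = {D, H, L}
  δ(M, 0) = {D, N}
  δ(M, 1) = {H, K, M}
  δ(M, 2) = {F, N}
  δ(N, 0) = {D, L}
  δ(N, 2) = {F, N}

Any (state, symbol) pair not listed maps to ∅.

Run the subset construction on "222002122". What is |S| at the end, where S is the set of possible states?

Start in {D}.
Read '2': D→{D, E, H}; now {D, E, H}.
Read '2': D→{D, E, H}, E→∅, H→∅; now {D, E, H}.
Read '2': D→{D, E, H}, E→∅, H→∅; now {D, E, H}.
Read '0': D→{E, G, M}, E→{F}, H→{D, G}; now {D, E, F, G, M}.
Read '0': D→{E, G, M}, E→{F}, F→{K}, G→{D, L}, M→{D, N}; now {D, E, F, G, K, L, M, N}.
Read '2': D→{D, E, H}, E→∅, F→{E, G, K}, G→∅, K→{M, N}, L→{D, H, L}, M→{F, N}, N→{F, N}; now {D, E, F, G, H, K, L, M, N}.
Read '1': D→{L, M}, E→{K}, F→{F}, G→{E, G}, H→{E, N}, K→∅, L→{D, M}, M→{H, K, M}, N→∅; now {D, E, F, G, H, K, L, M, N}.
Read '2': D→{D, E, H}, E→∅, F→{E, G, K}, G→∅, H→∅, K→{M, N}, L→{D, H, L}, M→{F, N}, N→{F, N}; now {D, E, F, G, H, K, L, M, N}.
Read '2': D→{D, E, H}, E→∅, F→{E, G, K}, G→∅, H→∅, K→{M, N}, L→{D, H, L}, M→{F, N}, N→{F, N}; now {D, E, F, G, H, K, L, M, N}.
That set has 9 states.

9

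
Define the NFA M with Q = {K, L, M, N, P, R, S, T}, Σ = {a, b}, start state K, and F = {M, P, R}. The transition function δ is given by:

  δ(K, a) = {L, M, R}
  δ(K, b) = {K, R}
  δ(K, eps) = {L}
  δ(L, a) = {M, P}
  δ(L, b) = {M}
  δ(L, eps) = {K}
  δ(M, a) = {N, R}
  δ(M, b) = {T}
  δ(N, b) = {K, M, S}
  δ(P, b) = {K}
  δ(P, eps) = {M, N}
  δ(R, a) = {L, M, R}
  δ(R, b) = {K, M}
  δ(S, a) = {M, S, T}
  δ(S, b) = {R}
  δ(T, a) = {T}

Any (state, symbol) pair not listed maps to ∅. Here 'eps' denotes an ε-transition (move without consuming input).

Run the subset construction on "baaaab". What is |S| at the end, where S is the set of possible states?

Start: ε-closure({K}) = {K, L}.
Read 'b': {K, L} → {K, L, M, R}.
Read 'a': {K, L, M, R} → {K, L, M, N, P, R}.
Read 'a': {K, L, M, N, P, R} → {K, L, M, N, P, R}.
Read 'a': {K, L, M, N, P, R} → {K, L, M, N, P, R}.
Read 'a': {K, L, M, N, P, R} → {K, L, M, N, P, R}.
Read 'b': {K, L, M, N, P, R} → {K, L, M, R, S, T}.
That set has 6 states.

6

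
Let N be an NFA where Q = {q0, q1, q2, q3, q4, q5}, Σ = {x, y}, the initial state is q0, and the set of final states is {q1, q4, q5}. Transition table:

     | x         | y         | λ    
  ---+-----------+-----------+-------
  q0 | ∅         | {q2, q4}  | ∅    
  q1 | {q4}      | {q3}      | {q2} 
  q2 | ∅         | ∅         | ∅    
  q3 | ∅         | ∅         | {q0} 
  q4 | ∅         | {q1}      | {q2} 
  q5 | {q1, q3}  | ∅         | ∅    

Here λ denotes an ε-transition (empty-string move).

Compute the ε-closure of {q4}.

{q2, q4}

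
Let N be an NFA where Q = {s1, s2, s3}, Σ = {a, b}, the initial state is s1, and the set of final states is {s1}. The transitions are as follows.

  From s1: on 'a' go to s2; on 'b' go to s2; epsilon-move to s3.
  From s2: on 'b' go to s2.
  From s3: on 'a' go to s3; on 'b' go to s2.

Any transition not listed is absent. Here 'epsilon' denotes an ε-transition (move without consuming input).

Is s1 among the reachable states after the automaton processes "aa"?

Start: ε-closure({s1}) = {s1, s3}.
Read 'a': {s1, s3} → {s2, s3}.
Read 'a': {s2, s3} → {s3}.
State s1 is not in {s3}.

No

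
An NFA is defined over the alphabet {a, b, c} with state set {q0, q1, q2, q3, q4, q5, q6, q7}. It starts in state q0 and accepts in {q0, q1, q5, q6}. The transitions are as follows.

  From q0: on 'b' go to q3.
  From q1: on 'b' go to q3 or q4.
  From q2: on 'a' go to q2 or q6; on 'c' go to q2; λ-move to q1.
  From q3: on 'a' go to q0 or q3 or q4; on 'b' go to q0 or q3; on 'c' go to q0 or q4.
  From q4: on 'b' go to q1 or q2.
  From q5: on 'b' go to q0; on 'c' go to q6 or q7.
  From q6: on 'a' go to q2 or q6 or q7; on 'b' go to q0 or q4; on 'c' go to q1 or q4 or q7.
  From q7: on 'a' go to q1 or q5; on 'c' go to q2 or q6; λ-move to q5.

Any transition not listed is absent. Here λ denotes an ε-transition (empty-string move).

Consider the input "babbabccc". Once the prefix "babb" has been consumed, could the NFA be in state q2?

No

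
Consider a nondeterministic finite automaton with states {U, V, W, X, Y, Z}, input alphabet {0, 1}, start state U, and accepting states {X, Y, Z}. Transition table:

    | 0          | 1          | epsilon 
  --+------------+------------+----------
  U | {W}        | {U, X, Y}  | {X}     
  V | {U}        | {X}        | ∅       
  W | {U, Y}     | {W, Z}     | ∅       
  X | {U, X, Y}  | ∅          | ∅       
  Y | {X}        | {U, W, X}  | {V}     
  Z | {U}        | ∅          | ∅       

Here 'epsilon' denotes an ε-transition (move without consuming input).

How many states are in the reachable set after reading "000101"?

Start: ε-closure({U}) = {U, X}.
Read '0': U→{W}, X→{U, X, Y}; union {U, W, X, Y}; ε-closure = {U, V, W, X, Y}.
Read '0': U→{W}, V→{U}, W→{U, Y}, X→{U, X, Y}, Y→{X}; union {U, W, X, Y}; ε-closure = {U, V, W, X, Y}.
Read '0': U→{W}, V→{U}, W→{U, Y}, X→{U, X, Y}, Y→{X}; union {U, W, X, Y}; ε-closure = {U, V, W, X, Y}.
Read '1': U→{U, X, Y}, V→{X}, W→{W, Z}, X→∅, Y→{U, W, X}; union {U, W, X, Y, Z}; ε-closure = {U, V, W, X, Y, Z}.
Read '0': U→{W}, V→{U}, W→{U, Y}, X→{U, X, Y}, Y→{X}, Z→{U}; union {U, W, X, Y}; ε-closure = {U, V, W, X, Y}.
Read '1': U→{U, X, Y}, V→{X}, W→{W, Z}, X→∅, Y→{U, W, X}; union {U, W, X, Y, Z}; ε-closure = {U, V, W, X, Y, Z}.
That set has 6 states.

6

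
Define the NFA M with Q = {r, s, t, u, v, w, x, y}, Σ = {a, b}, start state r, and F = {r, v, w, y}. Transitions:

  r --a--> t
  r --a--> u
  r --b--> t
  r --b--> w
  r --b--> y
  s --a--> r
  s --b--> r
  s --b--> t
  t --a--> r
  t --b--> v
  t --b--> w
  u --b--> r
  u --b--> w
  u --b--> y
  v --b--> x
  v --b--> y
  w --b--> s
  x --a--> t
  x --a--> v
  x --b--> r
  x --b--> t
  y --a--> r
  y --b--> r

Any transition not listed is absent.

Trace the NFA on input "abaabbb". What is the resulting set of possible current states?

{r, s, t, v, w, x, y}

Start in {r}.
Read 'a': r→{t, u}; now {t, u}.
Read 'b': t→{v, w}, u→{r, w, y}; now {r, v, w, y}.
Read 'a': r→{t, u}, v→∅, w→∅, y→{r}; now {r, t, u}.
Read 'a': r→{t, u}, t→{r}, u→∅; now {r, t, u}.
Read 'b': r→{t, w, y}, t→{v, w}, u→{r, w, y}; now {r, t, v, w, y}.
Read 'b': r→{t, w, y}, t→{v, w}, v→{x, y}, w→{s}, y→{r}; now {r, s, t, v, w, x, y}.
Read 'b': r→{t, w, y}, s→{r, t}, t→{v, w}, v→{x, y}, w→{s}, x→{r, t}, y→{r}; now {r, s, t, v, w, x, y}.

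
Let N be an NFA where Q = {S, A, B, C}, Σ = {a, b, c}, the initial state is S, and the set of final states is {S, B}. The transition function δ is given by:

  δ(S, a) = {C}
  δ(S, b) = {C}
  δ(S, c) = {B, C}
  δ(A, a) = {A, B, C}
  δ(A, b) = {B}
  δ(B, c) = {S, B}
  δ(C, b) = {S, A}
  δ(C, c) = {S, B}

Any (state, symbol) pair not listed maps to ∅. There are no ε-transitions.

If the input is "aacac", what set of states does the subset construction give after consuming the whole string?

∅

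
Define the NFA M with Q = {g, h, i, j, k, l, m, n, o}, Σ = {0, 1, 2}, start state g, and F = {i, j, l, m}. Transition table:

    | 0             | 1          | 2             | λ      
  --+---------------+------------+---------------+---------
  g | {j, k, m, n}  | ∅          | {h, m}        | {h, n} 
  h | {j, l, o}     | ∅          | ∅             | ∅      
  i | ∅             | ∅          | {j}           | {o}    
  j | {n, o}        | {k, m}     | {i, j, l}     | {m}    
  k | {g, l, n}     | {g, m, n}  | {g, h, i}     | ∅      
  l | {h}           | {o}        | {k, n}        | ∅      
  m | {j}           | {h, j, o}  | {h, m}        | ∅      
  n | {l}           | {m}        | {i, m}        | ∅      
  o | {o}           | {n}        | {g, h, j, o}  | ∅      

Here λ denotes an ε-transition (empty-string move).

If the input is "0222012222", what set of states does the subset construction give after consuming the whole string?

{g, h, i, j, k, l, m, n, o}

Start: ε-closure({g}) = {g, h, n}.
Read '0': g→{j, k, m, n}, h→{j, l, o}, n→{l}; now {j, k, l, m, n, o}.
Read '2': j→{i, j, l}, k→{g, h, i}, l→{k, n}, m→{h, m}, n→{i, m}, o→{g, h, j, o}; now {g, h, i, j, k, l, m, n, o}.
Read '2': g→{h, m}, h→∅, i→{j}, j→{i, j, l}, k→{g, h, i}, l→{k, n}, m→{h, m}, n→{i, m}, o→{g, h, j, o}; now {g, h, i, j, k, l, m, n, o}.
Read '2': g→{h, m}, h→∅, i→{j}, j→{i, j, l}, k→{g, h, i}, l→{k, n}, m→{h, m}, n→{i, m}, o→{g, h, j, o}; now {g, h, i, j, k, l, m, n, o}.
Read '0': g→{j, k, m, n}, h→{j, l, o}, i→∅, j→{n, o}, k→{g, l, n}, l→{h}, m→{j}, n→{l}, o→{o}; now {g, h, j, k, l, m, n, o}.
Read '1': g→∅, h→∅, j→{k, m}, k→{g, m, n}, l→{o}, m→{h, j, o}, n→{m}, o→{n}; now {g, h, j, k, m, n, o}.
Read '2': g→{h, m}, h→∅, j→{i, j, l}, k→{g, h, i}, m→{h, m}, n→{i, m}, o→{g, h, j, o}; union {g, h, i, j, l, m, o}; ε-closure = {g, h, i, j, l, m, n, o}.
Read '2': g→{h, m}, h→∅, i→{j}, j→{i, j, l}, l→{k, n}, m→{h, m}, n→{i, m}, o→{g, h, j, o}; now {g, h, i, j, k, l, m, n, o}.
Read '2': g→{h, m}, h→∅, i→{j}, j→{i, j, l}, k→{g, h, i}, l→{k, n}, m→{h, m}, n→{i, m}, o→{g, h, j, o}; now {g, h, i, j, k, l, m, n, o}.
Read '2': g→{h, m}, h→∅, i→{j}, j→{i, j, l}, k→{g, h, i}, l→{k, n}, m→{h, m}, n→{i, m}, o→{g, h, j, o}; now {g, h, i, j, k, l, m, n, o}.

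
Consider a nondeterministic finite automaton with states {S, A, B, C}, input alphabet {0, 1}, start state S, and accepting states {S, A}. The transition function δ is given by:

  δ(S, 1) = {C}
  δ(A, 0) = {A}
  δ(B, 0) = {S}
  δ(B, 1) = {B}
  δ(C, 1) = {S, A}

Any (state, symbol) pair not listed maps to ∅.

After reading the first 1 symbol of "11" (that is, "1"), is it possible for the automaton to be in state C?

Start in {S}.
Read '1': {S} → {C}.
State C is in {C}.

Yes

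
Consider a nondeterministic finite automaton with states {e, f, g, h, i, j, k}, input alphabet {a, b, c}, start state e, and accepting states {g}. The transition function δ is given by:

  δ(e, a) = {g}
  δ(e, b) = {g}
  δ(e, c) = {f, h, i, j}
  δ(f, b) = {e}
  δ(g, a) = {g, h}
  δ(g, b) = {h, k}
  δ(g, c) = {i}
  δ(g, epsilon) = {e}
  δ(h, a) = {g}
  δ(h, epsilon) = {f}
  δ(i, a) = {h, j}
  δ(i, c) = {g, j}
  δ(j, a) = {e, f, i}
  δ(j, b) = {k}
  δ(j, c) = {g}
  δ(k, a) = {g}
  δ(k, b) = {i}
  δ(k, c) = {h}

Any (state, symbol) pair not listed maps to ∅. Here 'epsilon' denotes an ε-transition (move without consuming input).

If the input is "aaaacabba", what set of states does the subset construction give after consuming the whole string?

{e, f, g, h, j}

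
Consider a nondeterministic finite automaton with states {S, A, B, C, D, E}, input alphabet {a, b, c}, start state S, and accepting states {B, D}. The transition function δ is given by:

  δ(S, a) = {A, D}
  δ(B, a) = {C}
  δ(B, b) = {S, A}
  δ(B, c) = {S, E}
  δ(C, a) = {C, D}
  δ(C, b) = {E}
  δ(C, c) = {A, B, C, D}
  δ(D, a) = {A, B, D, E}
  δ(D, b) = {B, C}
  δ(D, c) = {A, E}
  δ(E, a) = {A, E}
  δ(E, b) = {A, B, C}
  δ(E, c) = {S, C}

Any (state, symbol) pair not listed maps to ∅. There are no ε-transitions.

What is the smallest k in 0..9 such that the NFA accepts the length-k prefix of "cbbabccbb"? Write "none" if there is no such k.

none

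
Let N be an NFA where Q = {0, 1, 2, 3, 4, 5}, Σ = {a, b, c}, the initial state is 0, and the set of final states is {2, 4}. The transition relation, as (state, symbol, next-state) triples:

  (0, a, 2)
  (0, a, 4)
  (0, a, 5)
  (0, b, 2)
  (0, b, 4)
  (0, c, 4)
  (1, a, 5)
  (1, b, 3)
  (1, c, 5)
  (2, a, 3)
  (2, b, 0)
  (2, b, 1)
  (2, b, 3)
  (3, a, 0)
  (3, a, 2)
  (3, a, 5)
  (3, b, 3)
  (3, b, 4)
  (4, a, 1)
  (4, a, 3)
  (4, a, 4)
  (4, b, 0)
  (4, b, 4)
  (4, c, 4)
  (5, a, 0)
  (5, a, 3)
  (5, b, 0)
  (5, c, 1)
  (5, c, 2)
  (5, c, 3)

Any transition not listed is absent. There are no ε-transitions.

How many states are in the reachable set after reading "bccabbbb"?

Start in {0}.
Read 'b': {0} → {2, 4}.
Read 'c': {2, 4} → {4}.
Read 'c': {4} → {4}.
Read 'a': {4} → {1, 3, 4}.
Read 'b': {1, 3, 4} → {0, 3, 4}.
Read 'b': {0, 3, 4} → {0, 2, 3, 4}.
Read 'b': {0, 2, 3, 4} → {0, 1, 2, 3, 4}.
Read 'b': {0, 1, 2, 3, 4} → {0, 1, 2, 3, 4}.
That set has 5 states.

5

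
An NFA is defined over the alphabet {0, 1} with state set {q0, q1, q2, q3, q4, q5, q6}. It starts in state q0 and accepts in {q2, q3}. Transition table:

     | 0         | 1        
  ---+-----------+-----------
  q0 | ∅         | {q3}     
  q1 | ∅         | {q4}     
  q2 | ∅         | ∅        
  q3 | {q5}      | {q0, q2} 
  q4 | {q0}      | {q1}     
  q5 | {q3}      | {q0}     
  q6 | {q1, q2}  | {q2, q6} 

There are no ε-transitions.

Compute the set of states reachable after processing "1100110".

Start in {q0}.
Read '1': {q0} → {q3}.
Read '1': {q3} → {q0, q2}.
Read '0': {q0, q2} → ∅.
The set is empty and remains empty for the remaining 4 symbols.

∅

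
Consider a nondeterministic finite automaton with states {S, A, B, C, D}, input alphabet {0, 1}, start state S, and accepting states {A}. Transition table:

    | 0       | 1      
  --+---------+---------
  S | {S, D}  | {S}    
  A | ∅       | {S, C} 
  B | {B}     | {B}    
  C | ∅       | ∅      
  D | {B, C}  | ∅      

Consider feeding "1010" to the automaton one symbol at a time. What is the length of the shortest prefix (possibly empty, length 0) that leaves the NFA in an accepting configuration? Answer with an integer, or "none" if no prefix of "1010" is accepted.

none

Start in {S}.
Read '1': {S} → {S}.
Read '0': {S} → {S, D}.
Read '1': {S, D} → {S}.
Read '0': {S} → {S, D}.
No reachable set along the way intersects F.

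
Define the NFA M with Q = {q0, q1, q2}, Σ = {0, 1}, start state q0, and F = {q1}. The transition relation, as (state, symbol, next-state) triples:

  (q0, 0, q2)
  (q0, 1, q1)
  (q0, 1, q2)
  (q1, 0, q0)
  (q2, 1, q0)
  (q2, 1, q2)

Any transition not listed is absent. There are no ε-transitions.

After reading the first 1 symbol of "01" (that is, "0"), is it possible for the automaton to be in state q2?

Yes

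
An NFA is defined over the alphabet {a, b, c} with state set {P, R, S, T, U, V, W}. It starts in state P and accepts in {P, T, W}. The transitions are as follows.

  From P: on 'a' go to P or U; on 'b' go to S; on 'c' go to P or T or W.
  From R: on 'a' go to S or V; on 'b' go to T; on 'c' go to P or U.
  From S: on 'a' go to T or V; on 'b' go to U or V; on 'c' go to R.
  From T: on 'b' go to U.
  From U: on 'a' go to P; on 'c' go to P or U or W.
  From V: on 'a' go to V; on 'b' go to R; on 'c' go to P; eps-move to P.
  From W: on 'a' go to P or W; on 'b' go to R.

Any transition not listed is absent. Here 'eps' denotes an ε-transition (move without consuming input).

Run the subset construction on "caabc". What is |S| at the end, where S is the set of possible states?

Start in {P}.
Read 'c': P→{P, T, W}; now {P, T, W}.
Read 'a': P→{P, U}, T→∅, W→{P, W}; now {P, U, W}.
Read 'a': P→{P, U}, U→{P}, W→{P, W}; now {P, U, W}.
Read 'b': P→{S}, U→∅, W→{R}; now {R, S}.
Read 'c': R→{P, U}, S→{R}; now {P, R, U}.
That set has 3 states.

3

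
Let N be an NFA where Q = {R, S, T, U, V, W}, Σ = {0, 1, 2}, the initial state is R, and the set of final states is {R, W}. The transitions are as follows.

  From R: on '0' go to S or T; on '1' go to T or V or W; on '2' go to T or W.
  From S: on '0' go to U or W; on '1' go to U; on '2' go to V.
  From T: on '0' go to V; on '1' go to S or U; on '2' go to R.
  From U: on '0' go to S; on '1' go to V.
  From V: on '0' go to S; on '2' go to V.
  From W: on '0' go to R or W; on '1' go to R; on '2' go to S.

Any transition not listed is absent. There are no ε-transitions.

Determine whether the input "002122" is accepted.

No

Start in {R}.
Read '0': R→{S, T}; now {S, T}.
Read '0': S→{U, W}, T→{V}; now {U, V, W}.
Read '2': U→∅, V→{V}, W→{S}; now {S, V}.
Read '1': S→{U}, V→∅; now {U}.
Read '2': U→∅; now ∅.
The set is empty and remains empty for the remaining 1 symbol.
The final set ∅ contains no accepting state.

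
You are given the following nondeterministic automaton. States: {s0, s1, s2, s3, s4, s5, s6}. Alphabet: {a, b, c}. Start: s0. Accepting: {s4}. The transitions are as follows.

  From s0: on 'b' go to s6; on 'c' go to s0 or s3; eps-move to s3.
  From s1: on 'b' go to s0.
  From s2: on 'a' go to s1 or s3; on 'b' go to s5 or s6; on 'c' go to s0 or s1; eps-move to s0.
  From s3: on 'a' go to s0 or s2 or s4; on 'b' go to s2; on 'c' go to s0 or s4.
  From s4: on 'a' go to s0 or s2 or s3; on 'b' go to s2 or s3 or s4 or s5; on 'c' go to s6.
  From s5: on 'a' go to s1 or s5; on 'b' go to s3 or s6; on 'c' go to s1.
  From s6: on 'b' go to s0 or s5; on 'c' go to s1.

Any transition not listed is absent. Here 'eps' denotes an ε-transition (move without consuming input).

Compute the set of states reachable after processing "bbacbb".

Start: ε-closure({s0}) = {s0, s3}.
Read 'b': s0→{s6}, s3→{s2}; union {s2, s6}; ε-closure = {s0, s2, s3, s6}.
Read 'b': s0→{s6}, s2→{s5, s6}, s3→{s2}, s6→{s0, s5}; union {s0, s2, s5, s6}; ε-closure = {s0, s2, s3, s5, s6}.
Read 'a': s0→∅, s2→{s1, s3}, s3→{s0, s2, s4}, s5→{s1, s5}, s6→∅; now {s0, s1, s2, s3, s4, s5}.
Read 'c': s0→{s0, s3}, s1→∅, s2→{s0, s1}, s3→{s0, s4}, s4→{s6}, s5→{s1}; now {s0, s1, s3, s4, s6}.
Read 'b': s0→{s6}, s1→{s0}, s3→{s2}, s4→{s2, s3, s4, s5}, s6→{s0, s5}; now {s0, s2, s3, s4, s5, s6}.
Read 'b': s0→{s6}, s2→{s5, s6}, s3→{s2}, s4→{s2, s3, s4, s5}, s5→{s3, s6}, s6→{s0, s5}; now {s0, s2, s3, s4, s5, s6}.

{s0, s2, s3, s4, s5, s6}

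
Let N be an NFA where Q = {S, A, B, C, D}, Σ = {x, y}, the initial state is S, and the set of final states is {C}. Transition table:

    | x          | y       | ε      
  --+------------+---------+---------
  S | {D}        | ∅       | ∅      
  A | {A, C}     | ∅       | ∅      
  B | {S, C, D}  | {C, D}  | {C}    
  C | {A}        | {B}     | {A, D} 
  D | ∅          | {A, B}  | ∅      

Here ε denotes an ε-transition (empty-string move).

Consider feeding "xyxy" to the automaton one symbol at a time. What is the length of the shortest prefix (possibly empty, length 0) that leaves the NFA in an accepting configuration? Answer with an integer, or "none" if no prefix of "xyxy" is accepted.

2

Start in {S}.
Read 'x': S→{D}; now {D}.
Read 'y': D→{A, B}; union {A, B}; ε-closure = {A, B, C, D}.
None of the earlier sets intersect F, but {A, B, C, D} does.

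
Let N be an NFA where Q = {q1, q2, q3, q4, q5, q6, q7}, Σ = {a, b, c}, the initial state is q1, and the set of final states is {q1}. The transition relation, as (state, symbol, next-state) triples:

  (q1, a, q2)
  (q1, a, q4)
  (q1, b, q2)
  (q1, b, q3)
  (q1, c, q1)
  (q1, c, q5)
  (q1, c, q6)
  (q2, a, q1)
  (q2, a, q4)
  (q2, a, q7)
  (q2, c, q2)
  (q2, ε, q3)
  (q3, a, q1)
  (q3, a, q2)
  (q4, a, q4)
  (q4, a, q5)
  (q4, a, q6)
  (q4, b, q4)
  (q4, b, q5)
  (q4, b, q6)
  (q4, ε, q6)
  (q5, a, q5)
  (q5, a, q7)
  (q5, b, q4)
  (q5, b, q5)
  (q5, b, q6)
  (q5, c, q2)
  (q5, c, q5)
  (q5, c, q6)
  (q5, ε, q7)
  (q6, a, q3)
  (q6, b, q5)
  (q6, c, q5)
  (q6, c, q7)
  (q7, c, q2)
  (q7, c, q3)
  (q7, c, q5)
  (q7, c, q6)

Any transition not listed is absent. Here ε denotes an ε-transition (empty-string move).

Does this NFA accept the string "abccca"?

Start in {q1}.
Read 'a': q1→{q2, q4}; union {q2, q4}; ε-closure = {q2, q3, q4, q6}.
Read 'b': q2→∅, q3→∅, q4→{q4, q5, q6}, q6→{q5}; union {q4, q5, q6}; ε-closure = {q4, q5, q6, q7}.
Read 'c': q4→∅, q5→{q2, q5, q6}, q6→{q5, q7}, q7→{q2, q3, q5, q6}; now {q2, q3, q5, q6, q7}.
Read 'c': q2→{q2}, q3→∅, q5→{q2, q5, q6}, q6→{q5, q7}, q7→{q2, q3, q5, q6}; now {q2, q3, q5, q6, q7}.
Read 'c': q2→{q2}, q3→∅, q5→{q2, q5, q6}, q6→{q5, q7}, q7→{q2, q3, q5, q6}; now {q2, q3, q5, q6, q7}.
Read 'a': q2→{q1, q4, q7}, q3→{q1, q2}, q5→{q5, q7}, q6→{q3}, q7→∅; union {q1, q2, q3, q4, q5, q7}; ε-closure = {q1, q2, q3, q4, q5, q6, q7}.
The final set {q1, q2, q3, q4, q5, q6, q7} contains the accepting state q1.

Yes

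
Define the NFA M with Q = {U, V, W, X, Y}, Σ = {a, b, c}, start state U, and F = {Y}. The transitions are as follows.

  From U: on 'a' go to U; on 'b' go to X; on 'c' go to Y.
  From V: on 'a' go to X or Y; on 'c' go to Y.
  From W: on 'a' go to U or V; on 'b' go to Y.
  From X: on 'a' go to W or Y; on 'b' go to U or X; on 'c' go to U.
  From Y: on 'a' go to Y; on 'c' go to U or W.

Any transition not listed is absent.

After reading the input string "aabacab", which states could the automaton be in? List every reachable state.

Start in {U}.
Read 'a': U→{U}; now {U}.
Read 'a': U→{U}; now {U}.
Read 'b': U→{X}; now {X}.
Read 'a': X→{W, Y}; now {W, Y}.
Read 'c': W→∅, Y→{U, W}; now {U, W}.
Read 'a': U→{U}, W→{U, V}; now {U, V}.
Read 'b': U→{X}, V→∅; now {X}.

{X}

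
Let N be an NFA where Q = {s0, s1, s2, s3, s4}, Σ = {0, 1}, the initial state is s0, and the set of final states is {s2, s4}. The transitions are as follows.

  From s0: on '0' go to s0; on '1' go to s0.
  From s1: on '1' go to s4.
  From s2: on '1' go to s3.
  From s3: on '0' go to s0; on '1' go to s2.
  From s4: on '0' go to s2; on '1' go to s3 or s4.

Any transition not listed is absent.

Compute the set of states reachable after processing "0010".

{s0}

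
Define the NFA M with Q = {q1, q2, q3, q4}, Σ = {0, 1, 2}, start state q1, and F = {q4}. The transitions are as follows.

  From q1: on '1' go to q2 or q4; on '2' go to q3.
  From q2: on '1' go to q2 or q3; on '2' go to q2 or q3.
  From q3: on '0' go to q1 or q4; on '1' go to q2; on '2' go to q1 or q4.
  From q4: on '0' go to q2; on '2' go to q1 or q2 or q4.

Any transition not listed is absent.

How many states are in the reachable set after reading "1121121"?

3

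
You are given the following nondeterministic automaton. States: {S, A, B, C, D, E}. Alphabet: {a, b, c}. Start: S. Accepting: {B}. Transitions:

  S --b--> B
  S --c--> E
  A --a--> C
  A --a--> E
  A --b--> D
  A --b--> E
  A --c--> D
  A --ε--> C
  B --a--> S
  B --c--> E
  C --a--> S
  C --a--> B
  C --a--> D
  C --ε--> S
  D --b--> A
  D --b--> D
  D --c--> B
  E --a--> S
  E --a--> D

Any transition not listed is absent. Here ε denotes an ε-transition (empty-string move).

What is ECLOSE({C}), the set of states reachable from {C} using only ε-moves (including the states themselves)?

Begin with {C}.
ε-move C → S; add S.

{S, C}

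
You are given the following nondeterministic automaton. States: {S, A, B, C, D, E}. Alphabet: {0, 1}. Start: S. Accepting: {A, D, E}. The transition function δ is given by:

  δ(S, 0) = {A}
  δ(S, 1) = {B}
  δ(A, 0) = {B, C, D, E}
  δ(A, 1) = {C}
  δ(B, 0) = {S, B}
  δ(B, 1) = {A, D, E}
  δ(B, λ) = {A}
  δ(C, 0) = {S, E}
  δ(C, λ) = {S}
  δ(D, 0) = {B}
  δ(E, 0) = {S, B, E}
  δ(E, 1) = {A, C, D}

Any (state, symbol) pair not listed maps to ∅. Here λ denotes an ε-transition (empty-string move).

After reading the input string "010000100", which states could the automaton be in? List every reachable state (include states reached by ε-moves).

{S, A, B, C, D, E}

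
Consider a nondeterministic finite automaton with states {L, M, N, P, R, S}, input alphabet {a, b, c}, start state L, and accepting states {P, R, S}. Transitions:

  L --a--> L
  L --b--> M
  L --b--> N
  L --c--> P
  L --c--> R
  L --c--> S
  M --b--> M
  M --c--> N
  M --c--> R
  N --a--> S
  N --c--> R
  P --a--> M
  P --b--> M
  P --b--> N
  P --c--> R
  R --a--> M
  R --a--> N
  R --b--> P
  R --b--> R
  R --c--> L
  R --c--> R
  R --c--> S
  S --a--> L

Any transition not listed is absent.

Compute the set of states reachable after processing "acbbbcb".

{M, N, P, R}

Start in {L}.
Read 'a': L→{L}; now {L}.
Read 'c': L→{P, R, S}; now {P, R, S}.
Read 'b': P→{M, N}, R→{P, R}, S→∅; now {M, N, P, R}.
Read 'b': M→{M}, N→∅, P→{M, N}, R→{P, R}; now {M, N, P, R}.
Read 'b': M→{M}, N→∅, P→{M, N}, R→{P, R}; now {M, N, P, R}.
Read 'c': M→{N, R}, N→{R}, P→{R}, R→{L, R, S}; now {L, N, R, S}.
Read 'b': L→{M, N}, N→∅, R→{P, R}, S→∅; now {M, N, P, R}.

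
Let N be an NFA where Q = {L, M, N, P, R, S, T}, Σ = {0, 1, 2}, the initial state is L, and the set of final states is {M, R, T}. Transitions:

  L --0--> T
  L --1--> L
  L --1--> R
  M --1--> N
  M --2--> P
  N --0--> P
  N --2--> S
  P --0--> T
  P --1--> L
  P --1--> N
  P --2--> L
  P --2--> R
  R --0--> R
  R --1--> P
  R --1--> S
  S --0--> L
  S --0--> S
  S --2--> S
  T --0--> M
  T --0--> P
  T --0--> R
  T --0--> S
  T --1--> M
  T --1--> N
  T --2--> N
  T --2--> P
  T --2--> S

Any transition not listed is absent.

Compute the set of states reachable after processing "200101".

∅

Start in {L}.
Read '2': L→∅; now ∅.
The set is empty and remains empty for the remaining 5 symbols.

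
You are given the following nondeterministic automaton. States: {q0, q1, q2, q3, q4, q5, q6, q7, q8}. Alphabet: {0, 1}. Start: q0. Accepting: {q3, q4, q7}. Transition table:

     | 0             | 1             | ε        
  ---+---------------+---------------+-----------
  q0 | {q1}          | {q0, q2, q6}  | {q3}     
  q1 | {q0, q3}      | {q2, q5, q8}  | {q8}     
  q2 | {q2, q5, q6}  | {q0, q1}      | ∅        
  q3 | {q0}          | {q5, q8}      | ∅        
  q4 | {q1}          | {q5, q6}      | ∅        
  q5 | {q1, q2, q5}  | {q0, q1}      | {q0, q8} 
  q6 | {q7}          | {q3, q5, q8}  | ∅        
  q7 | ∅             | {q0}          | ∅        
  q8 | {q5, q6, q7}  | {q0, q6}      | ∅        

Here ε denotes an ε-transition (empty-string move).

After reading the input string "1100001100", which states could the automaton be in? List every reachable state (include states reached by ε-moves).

Start: ε-closure({q0}) = {q0, q3}.
Read '1': {q0, q3} → {q0, q2, q3, q5, q6, q8}.
Read '1': {q0, q2, q3, q5, q6, q8} → {q0, q1, q2, q3, q5, q6, q8}.
Read '0': {q0, q1, q2, q3, q5, q6, q8} → {q0, q1, q2, q3, q5, q6, q7, q8}.
Read '0': {q0, q1, q2, q3, q5, q6, q7, q8} → {q0, q1, q2, q3, q5, q6, q7, q8}.
Read '0': {q0, q1, q2, q3, q5, q6, q7, q8} → {q0, q1, q2, q3, q5, q6, q7, q8}.
Read '0': {q0, q1, q2, q3, q5, q6, q7, q8} → {q0, q1, q2, q3, q5, q6, q7, q8}.
Read '1': {q0, q1, q2, q3, q5, q6, q7, q8} → {q0, q1, q2, q3, q5, q6, q8}.
Read '1': {q0, q1, q2, q3, q5, q6, q8} → {q0, q1, q2, q3, q5, q6, q8}.
Read '0': {q0, q1, q2, q3, q5, q6, q8} → {q0, q1, q2, q3, q5, q6, q7, q8}.
Read '0': {q0, q1, q2, q3, q5, q6, q7, q8} → {q0, q1, q2, q3, q5, q6, q7, q8}.

{q0, q1, q2, q3, q5, q6, q7, q8}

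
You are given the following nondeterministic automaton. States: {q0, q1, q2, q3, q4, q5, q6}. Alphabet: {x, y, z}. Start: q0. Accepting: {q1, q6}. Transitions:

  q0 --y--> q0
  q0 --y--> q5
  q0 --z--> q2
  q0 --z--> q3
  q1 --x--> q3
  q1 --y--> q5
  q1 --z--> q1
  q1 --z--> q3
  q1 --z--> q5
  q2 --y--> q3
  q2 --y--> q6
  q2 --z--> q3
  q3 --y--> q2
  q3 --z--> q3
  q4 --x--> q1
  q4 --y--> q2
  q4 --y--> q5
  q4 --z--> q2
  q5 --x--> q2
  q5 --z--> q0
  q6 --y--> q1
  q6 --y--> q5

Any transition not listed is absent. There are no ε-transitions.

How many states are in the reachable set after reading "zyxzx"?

Start in {q0}.
Read 'z': q0→{q2, q3}; now {q2, q3}.
Read 'y': q2→{q3, q6}, q3→{q2}; now {q2, q3, q6}.
Read 'x': q2→∅, q3→∅, q6→∅; now ∅.
The set is empty and remains empty for the remaining 2 symbols.
That set has 0 states.

0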